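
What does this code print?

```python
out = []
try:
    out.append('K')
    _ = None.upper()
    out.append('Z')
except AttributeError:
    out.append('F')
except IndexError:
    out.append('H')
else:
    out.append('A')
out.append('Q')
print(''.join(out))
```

Execution trace: 'K' (try body) → 'F' (except AttributeError) → 'Q' (after the try/except). Output: KFQ

Answer: KFQ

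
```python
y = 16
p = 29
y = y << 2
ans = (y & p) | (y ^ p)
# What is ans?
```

Trace:
`y = 16` → y = 16
`p = 29` → p = 29
`y = y << 2` → y = 64
`ans = (y & p) | (y ^ p)` → ans = 93
So ans = 93

Answer: 93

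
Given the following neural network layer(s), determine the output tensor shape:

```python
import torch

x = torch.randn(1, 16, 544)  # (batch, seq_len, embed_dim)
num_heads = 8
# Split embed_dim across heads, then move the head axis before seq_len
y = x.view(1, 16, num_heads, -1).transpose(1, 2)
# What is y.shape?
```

Input: (1, 16, 544) -> head_dim = 544 // 8 = 68; after view: (1, 16, 8, 68) -> after transpose(1, 2): (1, 8, 16, 68) -> Output: (1, 8, 16, 68)

Answer: (1, 8, 16, 68)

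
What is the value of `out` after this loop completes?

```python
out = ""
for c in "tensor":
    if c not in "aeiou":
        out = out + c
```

Remove vowels from 'tensor'
`out` takes the values: "" → "t" → "tn" → "tns" → "tnsr"

Answer: "tnsr"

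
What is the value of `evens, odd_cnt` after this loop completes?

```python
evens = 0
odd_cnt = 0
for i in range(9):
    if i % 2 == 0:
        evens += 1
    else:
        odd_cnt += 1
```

Count evens and odds in range(9)
`evens, odd_cnt` takes the values: (0, 0) → (1, 0) → (1, 1) → (2, 1) → (2, 2) → (3, 2) → (3, 3) → (4, 3) → (4, 4) → (5, 4)

Answer: 5, 4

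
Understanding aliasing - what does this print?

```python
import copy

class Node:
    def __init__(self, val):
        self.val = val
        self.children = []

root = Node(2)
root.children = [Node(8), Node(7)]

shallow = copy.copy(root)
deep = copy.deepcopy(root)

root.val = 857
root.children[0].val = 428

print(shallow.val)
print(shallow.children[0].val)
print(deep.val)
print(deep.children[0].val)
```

Key concept: deep copy with custom objects.
Step by step:
`root = Node(2)` → root = Node(val=2, children=[])
`root.children = [Node(8), Node(7)]` → root = Node(val=2, children=[Node(val=8, children=[]), Node(val=7, children=[])])
`shallow = copy.copy(root)` → shallow = Node(val=2, children=[Node(val=8, children=[]), Node(val=7, children=[])])
`deep = copy.deepcopy(root)` → deep = Node(val=2, children=[Node(val=8, children=[]), Node(val=7, children=[])])
`root.val = 857` → root = Node(val=857, children=[Node(val=8, children=[]), Node(val=7, children=[])])
`root.children[0].val = 428` → root = Node(val=857, children=[Node(val=428, children=[]), Node(val=7, children=[])]); shallow = Node(val=2, children=[Node(val=428, children=[]), Node(val=7, children=[])])
`print(shallow.val)` → prints 2
`print(shallow.children[0].val)` → prints 428
`print(deep.val)` → prints 2
`print(deep.children[0].val)` → prints 8

Answer:
2
428
2
8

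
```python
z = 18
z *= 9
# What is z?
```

Trace:
`z = 18` → z = 18
`z *= 9` → z = 162
So z = 162

Answer: 162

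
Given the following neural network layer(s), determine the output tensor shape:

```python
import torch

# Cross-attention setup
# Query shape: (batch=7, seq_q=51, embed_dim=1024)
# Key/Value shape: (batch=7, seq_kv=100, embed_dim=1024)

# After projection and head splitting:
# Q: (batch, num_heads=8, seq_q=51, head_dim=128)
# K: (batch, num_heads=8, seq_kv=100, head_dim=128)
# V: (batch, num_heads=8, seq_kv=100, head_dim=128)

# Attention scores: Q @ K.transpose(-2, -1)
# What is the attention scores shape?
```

Input: (7, 51, 1024) -> Output: (7, 8, 51, 100)

Answer: (7, 8, 51, 100)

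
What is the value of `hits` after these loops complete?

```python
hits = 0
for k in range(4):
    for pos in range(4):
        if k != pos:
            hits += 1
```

4² - 4 (exclude diagonal)
`hits` takes the values: 0 → 1 → 2 → 3 → 4 → 5 → 6 → 7 → 8 → 9 → 10 → 11 → 12

Answer: 12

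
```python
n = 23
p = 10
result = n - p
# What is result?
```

Trace:
`n = 23` → n = 23
`p = 10` → p = 10
`result = n - p` → result = 13
So result = 13

Answer: 13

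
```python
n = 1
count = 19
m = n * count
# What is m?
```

Trace:
`n = 1` → n = 1
`count = 19` → count = 19
`m = n * count` → m = 19
So m = 19

Answer: 19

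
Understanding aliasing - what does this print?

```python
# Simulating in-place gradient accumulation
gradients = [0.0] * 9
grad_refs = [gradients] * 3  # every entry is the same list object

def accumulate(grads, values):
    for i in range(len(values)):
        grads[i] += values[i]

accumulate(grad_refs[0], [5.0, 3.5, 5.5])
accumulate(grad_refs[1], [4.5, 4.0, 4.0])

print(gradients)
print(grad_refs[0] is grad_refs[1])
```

Key concept: gradient accumulation aliasing.
Step by step:
`gradients = [0.0] * 9` → gradients = [0.0, 0.0, 0.0, 0.0, 0.0, 0.0, 0.0, 0.0, 0.0]
`grad_refs = [gradients] * 3` → grad_refs = [[0.0, 0.0, 0.0, 0.0, 0.0, 0.0, 0.0, 0.0, 0.0], [0.0, 0.0, 0.0, 0.0, 0.0, 0.0, 0.0, 0.0, 0.0], [0.0, 0.0, 0.0, 0.0, 0.0, 0.0, 0.0, 0.0, 0.0]]
`accumulate(grad_refs[0], [5.0, 3.5, 5.5])` → gradients = [5.0, 3.5, 5.5, 0.0, 0.0, 0.0, 0.0, 0.0, 0.0]; grad_refs = [[5.0, 3.5, 5.5, 0.0, 0.0, 0.0, 0.0, 0.0, 0.0], [5.0, 3.5, 5.5, 0.0, 0.0, 0.0, 0.0, 0.0, 0.0], [5.0, 3.5, 5.5, 0.0, 0.0, 0.0, 0.0, 0.0, 0.0]]
`accumulate(grad_refs[1], [4.5, 4.0, 4.0])` → gradients = [9.5, 7.5, 9.5, 0.0, 0.0, 0.0, 0.0, 0.0, 0.0]; grad_refs = [[9.5, 7.5, 9.5, 0.0, 0.0, 0.0, 0.0, 0.0, 0.0], [9.5, 7.5, 9.5, 0.0, 0.0, 0.0, 0.0, 0.0, 0.0], [9.5, 7.5, 9.5, 0.0, 0.0, 0.0, 0.0, 0.0, 0.0]]
`print(gradients)` → prints [9.5, 7.5, 9.5, 0.0, 0.0, 0.0, 0.0, 0.0, 0.0]
`print(grad_refs[0] is grad_refs[1])` → prints True

Answer:
[9.5, 7.5, 9.5, 0.0, 0.0, 0.0, 0.0, 0.0, 0.0]
True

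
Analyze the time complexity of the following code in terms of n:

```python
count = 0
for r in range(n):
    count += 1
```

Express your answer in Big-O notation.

Each loop level contributes: n. Multiplying the contributions gives O(n).

Answer: O(n)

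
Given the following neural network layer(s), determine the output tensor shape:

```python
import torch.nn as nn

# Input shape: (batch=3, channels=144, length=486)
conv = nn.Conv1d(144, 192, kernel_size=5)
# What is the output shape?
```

Input: (3, 144, 486) -> Output: (3, 192, 482)

Answer: (3, 192, 482)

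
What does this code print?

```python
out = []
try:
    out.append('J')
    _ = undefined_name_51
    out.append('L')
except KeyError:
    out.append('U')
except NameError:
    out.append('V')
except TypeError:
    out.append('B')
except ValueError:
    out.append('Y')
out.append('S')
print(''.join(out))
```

Execution trace: 'J' (try body) → 'V' (except NameError) → 'S' (after the try/except). Output: JVS

Answer: JVS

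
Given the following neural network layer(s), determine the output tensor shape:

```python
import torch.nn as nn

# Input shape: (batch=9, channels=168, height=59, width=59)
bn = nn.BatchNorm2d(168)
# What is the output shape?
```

Input: (9, 168, 59, 59) -> Output: (9, 168, 59, 59)

Answer: (9, 168, 59, 59)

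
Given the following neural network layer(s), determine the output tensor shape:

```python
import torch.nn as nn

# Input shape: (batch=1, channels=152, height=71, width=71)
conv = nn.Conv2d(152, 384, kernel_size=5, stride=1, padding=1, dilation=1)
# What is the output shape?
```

Input: (1, 152, 71, 71) -> Output: (1, 384, 69, 69)

Answer: (1, 384, 69, 69)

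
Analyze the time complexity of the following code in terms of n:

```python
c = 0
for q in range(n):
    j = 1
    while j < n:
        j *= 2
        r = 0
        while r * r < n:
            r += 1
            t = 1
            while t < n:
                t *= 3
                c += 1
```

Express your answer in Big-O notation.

Each loop level contributes: n × log n × √n × log n. Multiplying the contributions gives O(n√n log² n).

Answer: O(n√n log² n)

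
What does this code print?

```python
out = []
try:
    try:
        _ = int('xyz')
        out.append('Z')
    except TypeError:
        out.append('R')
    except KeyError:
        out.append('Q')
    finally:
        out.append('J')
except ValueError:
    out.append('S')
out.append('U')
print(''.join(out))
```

Execution trace: 'J' (inner finally) → 'S' (outer except ValueError) → 'U' (after the try/except). Output: JSU

Answer: JSU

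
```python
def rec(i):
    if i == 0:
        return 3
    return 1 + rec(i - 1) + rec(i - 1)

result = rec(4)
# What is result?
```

rec(i) = 1 + 2·rec(i-1), rec(0)=3. Closed form: (3+1)·2^4 - 1 = 63.

Answer: 63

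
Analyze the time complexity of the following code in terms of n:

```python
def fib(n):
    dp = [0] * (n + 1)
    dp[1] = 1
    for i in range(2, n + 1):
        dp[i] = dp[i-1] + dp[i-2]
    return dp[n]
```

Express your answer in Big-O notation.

This is Dynamic programming Fibonacci. Time complexity: O(n).

Answer: O(n)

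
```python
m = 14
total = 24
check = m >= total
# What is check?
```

Trace:
`m = 14` → m = 14
`total = 24` → total = 24
`check = m >= total` → check = False
So check = False

Answer: False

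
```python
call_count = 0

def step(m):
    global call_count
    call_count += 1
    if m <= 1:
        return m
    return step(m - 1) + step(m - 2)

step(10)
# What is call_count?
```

Calls(m) = 1 + Calls(m-1) + Calls(m-2); Calls(0)=Calls(1)=1. For m=10 this gives 177.

Answer: 177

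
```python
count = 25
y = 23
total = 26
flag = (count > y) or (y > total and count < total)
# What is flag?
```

Trace:
`count = 25` → count = 25
`y = 23` → y = 23
`total = 26` → total = 26
`flag = (count > y) or (y > total and count < total)` → flag = True
So flag = True

Answer: True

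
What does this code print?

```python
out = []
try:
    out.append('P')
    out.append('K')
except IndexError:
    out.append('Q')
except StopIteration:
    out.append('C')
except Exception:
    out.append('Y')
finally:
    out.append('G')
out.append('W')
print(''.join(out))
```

Execution trace: 'P' (try body) → 'K' (try body, no exception) → 'G' (finally) → 'W' (after the try/except). Output: PKGW

Answer: PKGW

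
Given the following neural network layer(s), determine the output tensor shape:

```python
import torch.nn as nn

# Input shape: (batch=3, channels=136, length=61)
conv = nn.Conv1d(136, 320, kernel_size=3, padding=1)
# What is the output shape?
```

Input: (3, 136, 61) -> Output: (3, 320, 61)

Answer: (3, 320, 61)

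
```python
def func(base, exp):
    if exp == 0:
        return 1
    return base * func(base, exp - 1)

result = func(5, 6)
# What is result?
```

func(5, 6) = 5 * 5 * 5 * 5 * 5 * 5 = 15625

Answer: 15625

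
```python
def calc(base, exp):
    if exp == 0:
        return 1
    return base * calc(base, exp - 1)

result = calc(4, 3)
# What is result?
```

calc(4, 3) = 4 * 4 * 4 = 64

Answer: 64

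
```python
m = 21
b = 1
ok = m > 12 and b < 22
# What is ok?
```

Trace:
`m = 21` → m = 21
`b = 1` → b = 1
`ok = m > 12 and b < 22` → ok = True
So ok = True

Answer: True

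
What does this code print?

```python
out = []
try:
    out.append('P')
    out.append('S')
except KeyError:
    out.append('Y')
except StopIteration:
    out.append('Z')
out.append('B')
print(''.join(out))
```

Execution trace: 'P' (try body) → 'S' (try body, no exception) → 'B' (after the try/except). Output: PSB

Answer: PSB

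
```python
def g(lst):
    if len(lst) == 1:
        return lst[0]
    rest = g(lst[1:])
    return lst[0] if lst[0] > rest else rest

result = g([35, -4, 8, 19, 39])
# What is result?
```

Recursive max over [35, -4, 8, 19, 39] = 39

Answer: 39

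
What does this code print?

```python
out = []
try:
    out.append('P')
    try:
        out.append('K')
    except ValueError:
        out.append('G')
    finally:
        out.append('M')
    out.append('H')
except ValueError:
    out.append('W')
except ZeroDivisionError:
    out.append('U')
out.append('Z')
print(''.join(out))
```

Execution trace: 'P' (try body) → 'K' (inner try body, no exception) → 'M' (inner finally) → 'H' (try body, no exception) → 'Z' (after the try/except). Output: PKMHZ

Answer: PKMHZ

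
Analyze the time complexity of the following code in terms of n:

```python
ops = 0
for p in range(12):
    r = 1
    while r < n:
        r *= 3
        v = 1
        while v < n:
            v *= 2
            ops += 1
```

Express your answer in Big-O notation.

Each loop level contributes: 1 × log n × log n. Multiplying the contributions gives O(log² n).

Answer: O(log² n)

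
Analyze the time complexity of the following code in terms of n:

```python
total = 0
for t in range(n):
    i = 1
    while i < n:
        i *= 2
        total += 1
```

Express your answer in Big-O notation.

Each loop level contributes: n × log n. Multiplying the contributions gives O(n log n).

Answer: O(n log n)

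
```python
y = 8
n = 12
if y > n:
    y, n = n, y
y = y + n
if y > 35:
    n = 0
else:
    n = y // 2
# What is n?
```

Trace:
`y = 8` → y = 8
`n = 12` → n = 12
`if y > n: ...` → y > n is False → no variable changes
`y = y + n` → y = 20
`if y > 35: ...` → y > 35 is False, take else branch → n = 10
So n = 10

Answer: 10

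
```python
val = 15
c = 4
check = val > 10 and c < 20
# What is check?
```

Trace:
`val = 15` → val = 15
`c = 4` → c = 4
`check = val > 10 and c < 20` → check = True
So check = True

Answer: True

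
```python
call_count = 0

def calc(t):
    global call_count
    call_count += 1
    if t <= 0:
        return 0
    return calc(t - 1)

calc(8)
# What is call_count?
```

Linear recursion stepping by 1: 9 calls from t=8 down to ≤0.

Answer: 9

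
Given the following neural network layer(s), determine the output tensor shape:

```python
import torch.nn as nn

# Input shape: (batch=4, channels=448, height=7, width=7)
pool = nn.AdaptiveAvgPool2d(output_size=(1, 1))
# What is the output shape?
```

Input: (4, 448, 7, 7) -> Output: (4, 448, 1, 1)

Answer: (4, 448, 1, 1)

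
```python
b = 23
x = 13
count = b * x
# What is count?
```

Trace:
`b = 23` → b = 23
`x = 13` → x = 13
`count = b * x` → count = 299
So count = 299

Answer: 299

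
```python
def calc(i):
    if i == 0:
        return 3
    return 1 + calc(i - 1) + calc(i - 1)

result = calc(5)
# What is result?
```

calc(i) = 1 + 2·calc(i-1), calc(0)=3. Closed form: (3+1)·2^5 - 1 = 127.

Answer: 127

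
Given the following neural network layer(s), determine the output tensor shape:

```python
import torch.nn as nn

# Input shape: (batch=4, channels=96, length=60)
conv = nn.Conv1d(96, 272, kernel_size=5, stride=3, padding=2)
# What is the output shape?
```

Input: (4, 96, 60) -> Output: (4, 272, 20)

Answer: (4, 272, 20)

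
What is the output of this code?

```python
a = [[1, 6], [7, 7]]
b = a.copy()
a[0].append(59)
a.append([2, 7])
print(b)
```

Key concept: shallow copy with nested lists.
Step by step:
`a = [[1, 6], [7, 7]]` → a = [[1, 6], [7, 7]]
`b = a.copy()` → b = [[1, 6], [7, 7]]
`a[0].append(59)` → a = [[1, 6, 59], [7, 7]]; b = [[1, 6, 59], [7, 7]]
`a.append([2, 7])` → a = [[1, 6, 59], [7, 7], [2, 7]]
`print(b)` → prints [[1, 6, 59], [7, 7]]

Answer: [[1, 6, 59], [7, 7]]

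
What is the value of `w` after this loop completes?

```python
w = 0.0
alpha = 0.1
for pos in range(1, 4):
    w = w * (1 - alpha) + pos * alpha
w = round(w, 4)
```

Moving average with lr=0.1
`w` takes the values: 0.0 → 0.1 → 0.29 → 0.561

Answer: 0.561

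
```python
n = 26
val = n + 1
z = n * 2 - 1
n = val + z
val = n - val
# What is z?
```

Trace:
`n = 26` → n = 26
`val = n + 1` → val = 27
`z = n * 2 - 1` → z = 51
`n = val + z` → n = 78
`val = n - val` → val = 51
So z = 51

Answer: 51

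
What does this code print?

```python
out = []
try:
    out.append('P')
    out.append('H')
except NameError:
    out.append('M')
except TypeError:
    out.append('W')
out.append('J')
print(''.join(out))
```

Execution trace: 'P' (try body) → 'H' (try body, no exception) → 'J' (after the try/except). Output: PHJ

Answer: PHJ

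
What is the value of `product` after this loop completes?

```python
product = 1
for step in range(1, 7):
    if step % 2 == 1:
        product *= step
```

Product of odd numbers 1 to 6
`product` takes the values: 1 → 3 → 15

Answer: 15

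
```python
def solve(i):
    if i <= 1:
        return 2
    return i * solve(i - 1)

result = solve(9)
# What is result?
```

solve(9) = 9 * 8 * 7 * 6 * 5 * 4 * 3 * 2 * 2 = 725760

Answer: 725760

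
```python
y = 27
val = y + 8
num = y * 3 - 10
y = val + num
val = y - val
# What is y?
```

Trace:
`y = 27` → y = 27
`val = y + 8` → val = 35
`num = y * 3 - 10` → num = 71
`y = val + num` → y = 106
`val = y - val` → val = 71
So y = 106

Answer: 106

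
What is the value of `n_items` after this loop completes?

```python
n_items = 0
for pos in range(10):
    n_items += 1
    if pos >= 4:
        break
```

Loop breaks when pos reaches 4, n_items is 5
`n_items` takes the values: 0 → 1 → 2 → 3 → 4 → 5

Answer: 5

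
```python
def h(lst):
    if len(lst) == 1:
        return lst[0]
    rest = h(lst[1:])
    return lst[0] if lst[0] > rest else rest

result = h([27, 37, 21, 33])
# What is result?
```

Recursive max over [27, 37, 21, 33] = 37

Answer: 37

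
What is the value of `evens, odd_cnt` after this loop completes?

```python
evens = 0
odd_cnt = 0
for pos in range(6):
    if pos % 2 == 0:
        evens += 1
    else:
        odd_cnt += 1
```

Count evens and odds in range(6)
`evens, odd_cnt` takes the values: (0, 0) → (1, 0) → (1, 1) → (2, 1) → (2, 2) → (3, 2) → (3, 3)

Answer: 3, 3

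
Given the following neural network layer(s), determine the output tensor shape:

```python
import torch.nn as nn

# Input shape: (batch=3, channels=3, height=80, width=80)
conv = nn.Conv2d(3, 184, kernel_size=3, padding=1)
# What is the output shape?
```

Input: (3, 3, 80, 80) -> Output: (3, 184, 80, 80)

Answer: (3, 184, 80, 80)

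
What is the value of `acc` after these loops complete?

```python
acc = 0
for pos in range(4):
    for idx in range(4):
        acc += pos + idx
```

Sum of all pos+idx for pos,idx in 4x4
`acc` takes the values: 0 → 1 → 3 → 6 → 7 → 9 → 12 → 16 → 18 → 21 → 25 → 30 → 33 → 37 → 42 → 48

Answer: 48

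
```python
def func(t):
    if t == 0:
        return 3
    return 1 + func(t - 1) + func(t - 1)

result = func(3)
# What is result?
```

func(t) = 1 + 2·func(t-1), func(0)=3. Closed form: (3+1)·2^3 - 1 = 31.

Answer: 31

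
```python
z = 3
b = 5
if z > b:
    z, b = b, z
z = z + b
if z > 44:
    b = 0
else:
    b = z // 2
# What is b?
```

Trace:
`z = 3` → z = 3
`b = 5` → b = 5
`if z > b: ...` → z > b is False → no variable changes
`z = z + b` → z = 8
`if z > 44: ...` → z > 44 is False, take else branch → b = 4
So b = 4

Answer: 4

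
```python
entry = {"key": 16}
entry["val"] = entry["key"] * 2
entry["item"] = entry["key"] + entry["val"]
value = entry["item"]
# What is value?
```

Trace:
`entry = {"key": 16}` → entry = {'key': 16}
`entry["val"] = entry["key"] * 2` → entry = {'key': 16, 'val': 32}
`entry["item"] = entry["key"] + entry["val"]` → entry = {'key': 16, 'val': 32, 'item': 48}
`value = entry["item"]` → value = 48
So value = 48

Answer: 48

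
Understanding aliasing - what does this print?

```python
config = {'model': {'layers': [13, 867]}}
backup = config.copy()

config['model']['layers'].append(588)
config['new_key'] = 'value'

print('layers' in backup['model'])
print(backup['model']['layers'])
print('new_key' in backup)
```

Key concept: shallow copy gotcha with nested dict.
Step by step:
`config = {'model': {'layers': [13, 867]}}` → config = {'model': {'layers': [13, 867]}}
`backup = config.copy()` → backup = {'model': {'layers': [13, 867]}}
`config['model']['layers'].append(588)` → config = {'model': {'layers': [13, 867, 588]}}; backup = {'model': {'layers': [13, 867, 588]}}
`config['new_key'] = 'value'` → config = {'model': {'layers': [13, 867, 588]}, 'new_key': 'value'}
`print('layers' in backup['model'])` → prints True
`print(backup['model']['layers'])` → prints [13, 867, 588]
`print('new_key' in backup)` → prints False

Answer:
True
[13, 867, 588]
False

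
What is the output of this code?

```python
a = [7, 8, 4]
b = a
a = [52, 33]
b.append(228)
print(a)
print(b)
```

Key concept: rebinding vs mutation: a is rebound to a new list, b still points at the original.
Step by step:
`a = [7, 8, 4]` → a = [7, 8, 4]
`b = a` → b = [7, 8, 4] (same object as a)
`a = [52, 33]` → a = [52, 33]
`b.append(228)` → b = [7, 8, 4, 228]
`print(a)` → prints [52, 33]
`print(b)` → prints [7, 8, 4, 228]

Answer:
[52, 33]
[7, 8, 4, 228]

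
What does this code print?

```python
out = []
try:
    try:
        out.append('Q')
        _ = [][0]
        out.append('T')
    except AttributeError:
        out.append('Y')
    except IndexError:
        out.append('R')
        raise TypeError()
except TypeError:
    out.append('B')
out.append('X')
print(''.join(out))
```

Execution trace: 'Q' (inner try body) → 'R' (inner except IndexError) → 'B' (outer except TypeError) → 'X' (after the try/except). Output: QRBX

Answer: QRBX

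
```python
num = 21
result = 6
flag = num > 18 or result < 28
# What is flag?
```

Trace:
`num = 21` → num = 21
`result = 6` → result = 6
`flag = num > 18 or result < 28` → flag = True
So flag = True

Answer: True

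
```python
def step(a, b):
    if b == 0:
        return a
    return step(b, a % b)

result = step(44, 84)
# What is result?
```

step(44, 84) -> step(84, 44) -> step(44, 40) -> step(40, 4) -> step(4, 0) -> 4

Answer: 4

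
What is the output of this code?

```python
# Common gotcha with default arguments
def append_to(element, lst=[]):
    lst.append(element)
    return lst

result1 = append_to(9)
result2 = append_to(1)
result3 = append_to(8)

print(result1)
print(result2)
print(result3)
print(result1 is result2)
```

Key concept: mutable default argument gotcha.
Step by step:
`result1 = append_to(9)` → result1 = [9]
`result2 = append_to(1)` → result1 = [9, 1] (same object as result2); result2 = [9, 1] (same object as result1)
`result3 = append_to(8)` → result1 = [9, 1, 8] (same object as result2, result3); result2 = [9, 1, 8] (same object as result1, result3); result3 = [9, 1, 8] (same object as result1, result2)
`print(result1)` → prints [9, 1, 8]
`print(result2)` → prints [9, 1, 8]
`print(result3)` → prints [9, 1, 8]
`print(result1 is result2)` → prints True

Answer:
[9, 1, 8]
[9, 1, 8]
[9, 1, 8]
True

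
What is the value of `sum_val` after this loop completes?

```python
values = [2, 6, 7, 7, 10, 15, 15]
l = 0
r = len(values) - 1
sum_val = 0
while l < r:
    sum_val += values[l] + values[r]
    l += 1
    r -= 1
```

Sum of pairs from ends
`sum_val` takes the values: 0 → 17 → 38 → 55

Answer: 55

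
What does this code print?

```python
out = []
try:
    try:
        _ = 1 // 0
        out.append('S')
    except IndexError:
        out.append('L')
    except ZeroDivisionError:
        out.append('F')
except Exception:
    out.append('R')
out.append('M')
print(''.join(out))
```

Execution trace: 'F' (inner except ZeroDivisionError) → 'M' (after the try/except). Output: FM

Answer: FM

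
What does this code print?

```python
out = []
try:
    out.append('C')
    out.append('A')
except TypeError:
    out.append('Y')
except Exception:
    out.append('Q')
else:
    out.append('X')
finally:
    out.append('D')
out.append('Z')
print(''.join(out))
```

Execution trace: 'C' (try body) → 'A' (try body, no exception) → 'X' (else) → 'D' (finally) → 'Z' (after the try/except). Output: CAXDZ

Answer: CAXDZ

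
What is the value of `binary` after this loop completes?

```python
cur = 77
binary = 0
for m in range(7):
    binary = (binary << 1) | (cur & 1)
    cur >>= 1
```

Reverse lowest 7 bits of 77
`binary` takes the values: 0 → 1 → 2 → 5 → 11 → 22 → 44 → 89

Answer: 89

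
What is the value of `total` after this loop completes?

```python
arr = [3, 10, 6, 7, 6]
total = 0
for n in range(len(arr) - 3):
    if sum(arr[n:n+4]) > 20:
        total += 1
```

Count windows with sum > 20
`total` takes the values: 0 → 1 → 2

Answer: 2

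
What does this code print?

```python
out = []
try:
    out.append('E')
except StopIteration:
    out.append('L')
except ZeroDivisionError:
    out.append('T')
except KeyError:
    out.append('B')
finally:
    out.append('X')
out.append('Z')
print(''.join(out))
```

Execution trace: 'E' (try body, no exception) → 'X' (finally) → 'Z' (after the try/except). Output: EXZ

Answer: EXZ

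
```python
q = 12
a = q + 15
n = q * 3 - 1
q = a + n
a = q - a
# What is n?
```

Trace:
`q = 12` → q = 12
`a = q + 15` → a = 27
`n = q * 3 - 1` → n = 35
`q = a + n` → q = 62
`a = q - a` → a = 35
So n = 35

Answer: 35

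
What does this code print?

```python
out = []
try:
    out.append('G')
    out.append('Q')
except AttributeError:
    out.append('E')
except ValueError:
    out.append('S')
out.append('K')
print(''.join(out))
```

Execution trace: 'G' (try body) → 'Q' (try body, no exception) → 'K' (after the try/except). Output: GQK

Answer: GQK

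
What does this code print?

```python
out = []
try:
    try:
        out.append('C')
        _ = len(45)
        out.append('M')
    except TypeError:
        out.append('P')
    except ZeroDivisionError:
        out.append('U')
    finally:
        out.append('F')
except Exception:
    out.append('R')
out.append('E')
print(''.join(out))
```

Execution trace: 'C' (inner try body) → 'P' (inner except TypeError) → 'F' (inner finally) → 'E' (after the try/except). Output: CPFE

Answer: CPFE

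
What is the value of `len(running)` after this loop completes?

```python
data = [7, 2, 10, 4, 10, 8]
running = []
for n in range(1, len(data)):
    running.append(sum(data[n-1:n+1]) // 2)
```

Number of 2-element averages
`running` takes the values: [] → [4] → [4, 6] → [4, 6, 7] → [4, 6, 7, 7] → [4, 6, 7, 7, 9]
So `len(running)` = 5

Answer: 5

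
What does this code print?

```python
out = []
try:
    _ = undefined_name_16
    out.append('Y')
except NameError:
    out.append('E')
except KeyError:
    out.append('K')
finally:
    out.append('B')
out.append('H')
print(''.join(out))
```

Execution trace: 'E' (except NameError) → 'B' (finally) → 'H' (after the try/except). Output: EBH

Answer: EBH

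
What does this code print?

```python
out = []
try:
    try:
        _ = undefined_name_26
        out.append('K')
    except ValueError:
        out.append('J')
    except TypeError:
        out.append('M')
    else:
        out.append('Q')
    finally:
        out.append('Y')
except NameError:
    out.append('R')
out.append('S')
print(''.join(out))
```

Execution trace: 'Y' (finally) → 'R' (outer except NameError) → 'S' (after the try/except). Output: YRS

Answer: YRS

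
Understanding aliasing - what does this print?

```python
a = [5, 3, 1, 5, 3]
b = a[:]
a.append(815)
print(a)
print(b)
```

Key concept: slice [:] creates copy.
Step by step:
`a = [5, 3, 1, 5, 3]` → a = [5, 3, 1, 5, 3]
`b = a[:]` → b = [5, 3, 1, 5, 3]
`a.append(815)` → a = [5, 3, 1, 5, 3, 815]
`print(a)` → prints [5, 3, 1, 5, 3, 815]
`print(b)` → prints [5, 3, 1, 5, 3]

Answer:
[5, 3, 1, 5, 3, 815]
[5, 3, 1, 5, 3]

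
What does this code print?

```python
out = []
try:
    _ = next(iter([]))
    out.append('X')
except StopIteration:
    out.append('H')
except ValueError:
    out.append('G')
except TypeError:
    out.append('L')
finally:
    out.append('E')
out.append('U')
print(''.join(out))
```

Execution trace: 'H' (except StopIteration) → 'E' (finally) → 'U' (after the try/except). Output: HEU

Answer: HEU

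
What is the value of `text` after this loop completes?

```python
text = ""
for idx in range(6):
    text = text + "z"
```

Repeat 'z' 6 times
`text` takes the values: "" → "z" → "zz" → "zzz" → "zzzz" → "zzzzz" → "zzzzzz"

Answer: "zzzzzz"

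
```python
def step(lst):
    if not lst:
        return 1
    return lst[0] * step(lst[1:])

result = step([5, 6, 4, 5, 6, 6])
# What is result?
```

Product over [5, 6, 4, 5, 6, 6] = 5 * 6 * 4 * 5 * 6 * 6 = 21600

Answer: 21600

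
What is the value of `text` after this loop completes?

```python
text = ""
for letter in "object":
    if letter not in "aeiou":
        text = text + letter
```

Remove vowels from 'object'
`text` takes the values: "" → "b" → "bj" → "bjc" → "bjct"

Answer: "bjct"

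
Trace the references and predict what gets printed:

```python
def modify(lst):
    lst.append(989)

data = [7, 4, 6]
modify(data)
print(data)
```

Key concept: function modifies passed list.
Step by step:
`data = [7, 4, 6]` → data = [7, 4, 6]
`modify(data)` → data = [7, 4, 6, 989]
`print(data)` → prints [7, 4, 6, 989]

Answer: [7, 4, 6, 989]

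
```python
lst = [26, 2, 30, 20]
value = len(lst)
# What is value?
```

Trace:
`lst = [26, 2, 30, 20]` → lst = [26, 2, 30, 20]
`value = len(lst)` → value = 4
So value = 4

Answer: 4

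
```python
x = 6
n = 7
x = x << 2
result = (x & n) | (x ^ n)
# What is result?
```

Trace:
`x = 6` → x = 6
`n = 7` → n = 7
`x = x << 2` → x = 24
`result = (x & n) | (x ^ n)` → result = 31
So result = 31

Answer: 31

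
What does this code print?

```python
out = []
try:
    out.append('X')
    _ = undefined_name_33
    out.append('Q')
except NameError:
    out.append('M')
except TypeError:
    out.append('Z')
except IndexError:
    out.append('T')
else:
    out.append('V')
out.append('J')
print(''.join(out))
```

Execution trace: 'X' (try body) → 'M' (except NameError) → 'J' (after the try/except). Output: XMJ

Answer: XMJ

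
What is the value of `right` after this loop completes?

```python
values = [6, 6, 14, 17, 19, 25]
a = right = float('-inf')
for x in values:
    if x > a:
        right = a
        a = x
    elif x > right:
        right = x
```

Second largest (with repeats) in [6, 6, 14, 17, 19, 25]
`right` takes the values: -inf → 6 → 14 → 17 → 19

Answer: 19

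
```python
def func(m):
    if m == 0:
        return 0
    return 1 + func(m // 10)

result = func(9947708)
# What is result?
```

Count of digits of 9947708: 7

Answer: 7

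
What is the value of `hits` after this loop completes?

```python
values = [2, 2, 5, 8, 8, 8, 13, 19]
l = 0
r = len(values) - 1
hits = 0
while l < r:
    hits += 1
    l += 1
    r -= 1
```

Iterations until pointers meet (list length 8)
`hits` takes the values: 0 → 1 → 2 → 3 → 4

Answer: 4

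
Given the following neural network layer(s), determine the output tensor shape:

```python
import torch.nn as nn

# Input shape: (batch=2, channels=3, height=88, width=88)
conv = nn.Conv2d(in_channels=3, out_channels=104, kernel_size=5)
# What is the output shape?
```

Input: (2, 3, 88, 88) -> Output: (2, 104, 84, 84)

Answer: (2, 104, 84, 84)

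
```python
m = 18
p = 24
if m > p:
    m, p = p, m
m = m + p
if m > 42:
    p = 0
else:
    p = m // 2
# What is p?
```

Trace:
`m = 18` → m = 18
`p = 24` → p = 24
`if m > p: ...` → m > p is False → no variable changes
`m = m + p` → m = 42
`if m > 42: ...` → m > 42 is False, take else branch → p = 21
So p = 21

Answer: 21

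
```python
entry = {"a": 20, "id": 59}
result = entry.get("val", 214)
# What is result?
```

Trace:
`entry = {"a": 20, "id": 59}` → entry = {'a': 20, 'id': 59}
`result = entry.get("val", 214)` → result = 214
So result = 214

Answer: 214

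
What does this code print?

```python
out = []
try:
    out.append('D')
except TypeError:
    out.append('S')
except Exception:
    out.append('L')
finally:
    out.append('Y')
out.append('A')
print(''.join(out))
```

Execution trace: 'D' (try body, no exception) → 'Y' (finally) → 'A' (after the try/except). Output: DYA

Answer: DYA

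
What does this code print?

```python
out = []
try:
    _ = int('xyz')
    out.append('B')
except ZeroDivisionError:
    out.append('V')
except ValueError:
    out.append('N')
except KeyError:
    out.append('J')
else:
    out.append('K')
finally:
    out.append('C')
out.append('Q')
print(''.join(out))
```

Execution trace: 'N' (except ValueError) → 'C' (finally) → 'Q' (after the try/except). Output: NCQ

Answer: NCQ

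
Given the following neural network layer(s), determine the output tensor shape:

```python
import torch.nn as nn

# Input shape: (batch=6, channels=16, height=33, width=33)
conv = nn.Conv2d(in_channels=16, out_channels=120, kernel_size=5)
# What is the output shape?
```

Input: (6, 16, 33, 33) -> Output: (6, 120, 29, 29)

Answer: (6, 120, 29, 29)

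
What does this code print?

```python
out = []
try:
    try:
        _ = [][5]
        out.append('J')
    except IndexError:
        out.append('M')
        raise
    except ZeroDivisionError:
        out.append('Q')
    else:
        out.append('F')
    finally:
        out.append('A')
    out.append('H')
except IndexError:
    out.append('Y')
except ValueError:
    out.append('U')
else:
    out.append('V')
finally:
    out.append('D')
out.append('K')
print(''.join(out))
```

Execution trace: 'M' (inner except IndexError) → 'A' (inner finally) → 'Y' (except IndexError) → 'D' (finally) → 'K' (after the try/except). Output: MAYDK

Answer: MAYDK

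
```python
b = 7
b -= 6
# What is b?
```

Trace:
`b = 7` → b = 7
`b -= 6` → b = 1
So b = 1

Answer: 1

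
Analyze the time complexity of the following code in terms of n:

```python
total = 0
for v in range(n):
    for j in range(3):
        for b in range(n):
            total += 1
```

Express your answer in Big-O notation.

Each loop level contributes: n × 1 × n. Multiplying the contributions gives O(n^2).

Answer: O(n^2)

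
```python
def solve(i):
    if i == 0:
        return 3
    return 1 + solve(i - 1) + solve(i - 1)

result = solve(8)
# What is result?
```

solve(i) = 1 + 2·solve(i-1), solve(0)=3. Closed form: (3+1)·2^8 - 1 = 1023.

Answer: 1023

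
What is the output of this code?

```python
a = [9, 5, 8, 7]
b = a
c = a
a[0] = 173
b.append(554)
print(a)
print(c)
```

Key concept: multiple aliases.
Step by step:
`a = [9, 5, 8, 7]` → a = [9, 5, 8, 7]
`b = a` → b = [9, 5, 8, 7] (same object as a)
`c = a` → c = [9, 5, 8, 7] (same object as a, b)
`a[0] = 173` → a = [173, 5, 8, 7] (same object as b, c); b = [173, 5, 8, 7] (same object as a, c); c = [173, 5, 8, 7] (same object as a, b)
`b.append(554)` → a = [173, 5, 8, 7, 554] (same object as b, c); b = [173, 5, 8, 7, 554] (same object as a, c); c = [173, 5, 8, 7, 554] (same object as a, b)
`print(a)` → prints [173, 5, 8, 7, 554]
`print(c)` → prints [173, 5, 8, 7, 554]

Answer:
[173, 5, 8, 7, 554]
[173, 5, 8, 7, 554]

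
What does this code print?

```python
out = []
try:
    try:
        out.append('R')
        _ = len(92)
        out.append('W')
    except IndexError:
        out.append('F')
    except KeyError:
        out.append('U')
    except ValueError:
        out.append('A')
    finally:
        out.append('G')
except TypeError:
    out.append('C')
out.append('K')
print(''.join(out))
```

Execution trace: 'R' (try body) → 'G' (finally) → 'C' (outer except TypeError) → 'K' (after the try/except). Output: RGCK

Answer: RGCK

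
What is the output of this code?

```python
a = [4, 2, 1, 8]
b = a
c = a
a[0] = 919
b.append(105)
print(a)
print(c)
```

Key concept: multiple aliases.
Step by step:
`a = [4, 2, 1, 8]` → a = [4, 2, 1, 8]
`b = a` → b = [4, 2, 1, 8] (same object as a)
`c = a` → c = [4, 2, 1, 8] (same object as a, b)
`a[0] = 919` → a = [919, 2, 1, 8] (same object as b, c); b = [919, 2, 1, 8] (same object as a, c); c = [919, 2, 1, 8] (same object as a, b)
`b.append(105)` → a = [919, 2, 1, 8, 105] (same object as b, c); b = [919, 2, 1, 8, 105] (same object as a, c); c = [919, 2, 1, 8, 105] (same object as a, b)
`print(a)` → prints [919, 2, 1, 8, 105]
`print(c)` → prints [919, 2, 1, 8, 105]

Answer:
[919, 2, 1, 8, 105]
[919, 2, 1, 8, 105]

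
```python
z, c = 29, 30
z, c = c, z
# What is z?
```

Trace:
`z, c = 29, 30` → z = 29; c = 30
`z, c = c, z` → z = 30; c = 29
So z = 30

Answer: 30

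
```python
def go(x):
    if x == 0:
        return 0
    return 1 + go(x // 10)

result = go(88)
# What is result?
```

Count of digits of 88: 2

Answer: 2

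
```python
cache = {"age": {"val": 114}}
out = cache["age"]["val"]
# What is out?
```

Trace:
`cache = {"age": {"val": 114}}` → cache = {'age': {'val': 114}}
`out = cache["age"]["val"]` → out = 114
So out = 114

Answer: 114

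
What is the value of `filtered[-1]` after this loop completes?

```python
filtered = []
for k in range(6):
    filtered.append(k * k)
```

Last element of squares 0 to 5
`filtered` takes the values: [] → [0] → [0, 1] → [0, 1, 4] → [0, 1, 4, 9] → [0, 1, 4, 9, 16] → [0, 1, 4, 9, 16, 25]
So `filtered[-1]` = 25

Answer: 25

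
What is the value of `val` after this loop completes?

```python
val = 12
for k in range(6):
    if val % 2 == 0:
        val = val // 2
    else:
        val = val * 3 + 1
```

Collatz-style transformation from 12
`val` takes the values: 12 → 6 → 3 → 10 → 5 → 16 → 8

Answer: 8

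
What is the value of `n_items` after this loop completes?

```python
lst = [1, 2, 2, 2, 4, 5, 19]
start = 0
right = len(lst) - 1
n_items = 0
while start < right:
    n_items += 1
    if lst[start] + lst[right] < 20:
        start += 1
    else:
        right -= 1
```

Steps to find pair summing to 20
`n_items` takes the values: 0 → 1 → 2 → 3 → 4 → 5 → 6

Answer: 6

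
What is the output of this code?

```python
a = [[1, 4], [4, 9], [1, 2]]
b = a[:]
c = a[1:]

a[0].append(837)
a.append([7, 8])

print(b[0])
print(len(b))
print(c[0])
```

Key concept: slice with nested mutation.
Step by step:
`a = [[1, 4], [4, 9], [1, 2]]` → a = [[1, 4], [4, 9], [1, 2]]
`b = a[:]` → b = [[1, 4], [4, 9], [1, 2]]
`c = a[1:]` → c = [[4, 9], [1, 2]]
`a[0].append(837)` → a = [[1, 4, 837], [4, 9], [1, 2]]; b = [[1, 4, 837], [4, 9], [1, 2]]
`a.append([7, 8])` → a = [[1, 4, 837], [4, 9], [1, 2], [7, 8]]
`print(b[0])` → prints [1, 4, 837]
`print(len(b))` → prints 3
`print(c[0])` → prints [4, 9]

Answer:
[1, 4, 837]
3
[4, 9]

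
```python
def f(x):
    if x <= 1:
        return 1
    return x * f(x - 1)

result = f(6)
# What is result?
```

f(6) = 6 * 5 * 4 * 3 * 2 * 1 = 720

Answer: 720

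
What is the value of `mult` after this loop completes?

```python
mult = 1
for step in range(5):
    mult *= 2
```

2^5 = 32
`mult` takes the values: 1 → 2 → 4 → 8 → 16 → 32

Answer: 32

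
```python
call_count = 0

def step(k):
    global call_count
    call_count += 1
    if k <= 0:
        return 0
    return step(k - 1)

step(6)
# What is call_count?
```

Linear recursion stepping by 1: 7 calls from k=6 down to ≤0.

Answer: 7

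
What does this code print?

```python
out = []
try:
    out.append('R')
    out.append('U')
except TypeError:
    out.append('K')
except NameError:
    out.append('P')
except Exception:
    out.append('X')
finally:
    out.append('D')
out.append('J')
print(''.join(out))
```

Execution trace: 'R' (try body) → 'U' (try body, no exception) → 'D' (finally) → 'J' (after the try/except). Output: RUDJ

Answer: RUDJ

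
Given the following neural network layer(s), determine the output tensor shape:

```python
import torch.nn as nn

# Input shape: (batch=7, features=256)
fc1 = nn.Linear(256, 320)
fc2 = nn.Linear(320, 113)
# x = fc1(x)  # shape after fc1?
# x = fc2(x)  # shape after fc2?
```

Input: (7, 256) -> after fc1: (7, 320) -> Output: (7, 113)

Answer: (7, 113)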